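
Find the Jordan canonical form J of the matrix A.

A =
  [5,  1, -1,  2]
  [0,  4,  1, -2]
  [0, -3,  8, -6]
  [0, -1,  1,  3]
J_2(5) ⊕ J_1(5) ⊕ J_1(5)

The characteristic polynomial is
  det(x·I − A) = x^4 - 20*x^3 + 150*x^2 - 500*x + 625 = (x - 5)^4

Eigenvalues and multiplicities (the geometric multiplicity of λ is n − rank(A − λI), which equals the number of Jordan blocks for λ):
  λ = 5: algebraic multiplicity = 4, geometric multiplicity = 3

Determining the block sizes for each eigenvalue:
  λ = 5: 3 blocks summing to 4 forces exactly one block of size 2 and the rest size 1 → block sizes [2, 1, 1]

Assembling the blocks gives a Jordan form
J =
  [5, 1, 0, 0]
  [0, 5, 0, 0]
  [0, 0, 5, 0]
  [0, 0, 0, 5]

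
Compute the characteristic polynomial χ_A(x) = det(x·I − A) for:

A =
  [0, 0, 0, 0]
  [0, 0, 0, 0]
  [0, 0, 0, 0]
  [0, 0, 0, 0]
x^4

Expanding det(x·I − A) (e.g. by cofactor expansion or by noting that A is similar to its Jordan form J, which has the same characteristic polynomial as A) gives
  χ_A(x) = x^4
which factors as x^4. The eigenvalues (with algebraic multiplicities) are λ = 0 with multiplicity 4.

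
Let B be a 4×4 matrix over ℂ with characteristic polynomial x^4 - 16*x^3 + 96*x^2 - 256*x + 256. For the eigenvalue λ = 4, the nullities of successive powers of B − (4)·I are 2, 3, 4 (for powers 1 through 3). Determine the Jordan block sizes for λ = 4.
Block sizes for λ = 4: [3, 1]

From the dimensions of kernels of powers, the number of Jordan blocks of size at least j is d_j − d_{j−1} where d_j = dim ker(N^j) (with d_0 = 0). Computing the differences gives [2, 1, 1].
The number of blocks of size exactly k is (#blocks of size ≥ k) − (#blocks of size ≥ k + 1), so the partition is: 1 block(s) of size 1, 1 block(s) of size 3.
In nonincreasing order the block sizes are [3, 1].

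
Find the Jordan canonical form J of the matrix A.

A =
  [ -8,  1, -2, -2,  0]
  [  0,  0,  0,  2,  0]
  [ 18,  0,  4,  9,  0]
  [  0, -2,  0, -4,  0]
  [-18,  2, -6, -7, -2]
J_2(-2) ⊕ J_2(-2) ⊕ J_1(-2)

The characteristic polynomial is
  det(x·I − A) = x^5 + 10*x^4 + 40*x^3 + 80*x^2 + 80*x + 32 = (x + 2)^5

Eigenvalues and multiplicities (the geometric multiplicity of λ is n − rank(A − λI), which equals the number of Jordan blocks for λ):
  λ = -2: algebraic multiplicity = 5, geometric multiplicity = 3

Determining the block sizes for each eigenvalue:
  λ = -2: with am = 5 and gm = 3, the partition is not yet determined (e.g. several partitions of 5 into 3 parts exist). Let N = A − (-2)·I. Computing rank(N^1) = 2, rank(N^2) = 0; the number of blocks of size ≥ j is rank(N^{j−1}) − rank(N^j), giving [3, 2]. So we have 2 block(s) of size 2, 1 block(s) of size 1 → block sizes [2, 2, 1]

Assembling the blocks gives a Jordan form
J =
  [-2,  1,  0,  0,  0]
  [ 0, -2,  0,  0,  0]
  [ 0,  0, -2,  1,  0]
  [ 0,  0,  0, -2,  0]
  [ 0,  0,  0,  0, -2]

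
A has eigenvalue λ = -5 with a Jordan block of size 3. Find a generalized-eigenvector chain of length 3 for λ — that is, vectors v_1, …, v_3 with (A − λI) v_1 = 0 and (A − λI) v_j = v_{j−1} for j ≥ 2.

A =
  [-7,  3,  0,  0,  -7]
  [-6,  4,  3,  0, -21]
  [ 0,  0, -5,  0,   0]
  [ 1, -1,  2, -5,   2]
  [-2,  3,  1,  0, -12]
A Jordan chain for λ = -5 of length 3:
v_1 = (2, 6, 0, -1, 2)ᵀ
v_2 = (0, 3, 0, 2, 1)ᵀ
v_3 = (0, 0, 1, 0, 0)ᵀ

Let N = A − (-5)·I. We want v_3 with N^3 v_3 = 0 but N^2 v_3 ≠ 0; then v_{j-1} := N · v_j for j = 3, …, 2.

Pick v_3 = (0, 0, 1, 0, 0)ᵀ.
Then v_2 = N · v_3 = (0, 3, 0, 2, 1)ᵀ.
Then v_1 = N · v_2 = (2, 6, 0, -1, 2)ᵀ.

Sanity check: (A − (-5)·I) v_1 = (0, 0, 0, 0, 0)ᵀ = 0. ✓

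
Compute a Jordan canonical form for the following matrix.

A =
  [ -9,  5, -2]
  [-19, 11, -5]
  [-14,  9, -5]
J_3(-1)

The characteristic polynomial is
  det(x·I − A) = x^3 + 3*x^2 + 3*x + 1 = (x + 1)^3

Eigenvalues and multiplicities (the geometric multiplicity of λ is n − rank(A − λI), which equals the number of Jordan blocks for λ):
  λ = -1: algebraic multiplicity = 3, geometric multiplicity = 1

Determining the block sizes for each eigenvalue:
  λ = -1: one block (gm = 1), so the single block has size am = 3 → block sizes [3]

Assembling the blocks gives a Jordan form
J =
  [-1,  1,  0]
  [ 0, -1,  1]
  [ 0,  0, -1]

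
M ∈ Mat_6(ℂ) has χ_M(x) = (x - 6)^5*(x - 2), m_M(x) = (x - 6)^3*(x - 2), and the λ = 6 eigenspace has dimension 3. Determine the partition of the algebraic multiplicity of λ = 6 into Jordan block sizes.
Block sizes for λ = 6: [3, 1, 1]

Step 1 — from the characteristic polynomial, algebraic multiplicity of λ = 6 is 5. From dim ker(M − (6)·I) = 3, there are exactly 3 Jordan blocks for λ = 6.
Step 2 — from the minimal polynomial, the factor (x − 6)^3 tells us the largest block for λ = 6 has size 3.
Step 3 — with total size 5, 3 blocks, and largest block 3, the block sizes (in nonincreasing order) are [3, 1, 1].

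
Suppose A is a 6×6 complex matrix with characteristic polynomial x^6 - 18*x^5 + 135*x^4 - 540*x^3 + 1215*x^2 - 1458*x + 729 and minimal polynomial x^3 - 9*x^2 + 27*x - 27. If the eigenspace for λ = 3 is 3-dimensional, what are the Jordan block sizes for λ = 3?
Block sizes for λ = 3: [3, 2, 1]

Step 1 — from the characteristic polynomial, algebraic multiplicity of λ = 3 is 6. From dim ker(A − (3)·I) = 3, there are exactly 3 Jordan blocks for λ = 3.
Step 2 — from the minimal polynomial, the factor (x − 3)^3 tells us the largest block for λ = 3 has size 3.
Step 3 — with total size 6, 3 blocks, and largest block 3, the block sizes (in nonincreasing order) are [3, 2, 1].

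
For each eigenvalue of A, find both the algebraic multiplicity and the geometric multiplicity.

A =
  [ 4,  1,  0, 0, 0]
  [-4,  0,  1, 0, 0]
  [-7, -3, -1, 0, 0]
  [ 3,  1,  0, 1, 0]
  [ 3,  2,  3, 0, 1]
λ = 1: alg = 5, geom = 3

Step 1 — factor the characteristic polynomial to read off the algebraic multiplicities:
  χ_A(x) = (x - 1)^5

Step 2 — compute geometric multiplicities via the rank-nullity identity g(λ) = n − rank(A − λI):
  rank(A − (1)·I) = 2, so dim ker(A − (1)·I) = n − 2 = 3

Summary:
  λ = 1: algebraic multiplicity = 5, geometric multiplicity = 3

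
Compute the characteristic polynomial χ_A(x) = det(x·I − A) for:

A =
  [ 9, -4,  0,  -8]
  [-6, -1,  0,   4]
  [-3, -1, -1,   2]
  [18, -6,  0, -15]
x^4 + 8*x^3 + 22*x^2 + 24*x + 9

Expanding det(x·I − A) (e.g. by cofactor expansion or by noting that A is similar to its Jordan form J, which has the same characteristic polynomial as A) gives
  χ_A(x) = x^4 + 8*x^3 + 22*x^2 + 24*x + 9
which factors as (x + 1)^2*(x + 3)^2. The eigenvalues (with algebraic multiplicities) are λ = -3 with multiplicity 2, λ = -1 with multiplicity 2.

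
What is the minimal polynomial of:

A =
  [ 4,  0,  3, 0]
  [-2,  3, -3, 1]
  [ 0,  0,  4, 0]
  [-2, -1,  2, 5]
x^3 - 12*x^2 + 48*x - 64

The characteristic polynomial is χ_A(x) = (x - 4)^4, so the eigenvalues are known. The minimal polynomial is
  m_A(x) = Π_λ (x − λ)^{k_λ}
where k_λ is the size of the *largest* Jordan block for λ (equivalently, the smallest k with (A − λI)^k v = 0 for every generalised eigenvector v of λ).

  λ = 4: largest Jordan block has size 3, contributing (x − 4)^3

So m_A(x) = (x - 4)^3 = x^3 - 12*x^2 + 48*x - 64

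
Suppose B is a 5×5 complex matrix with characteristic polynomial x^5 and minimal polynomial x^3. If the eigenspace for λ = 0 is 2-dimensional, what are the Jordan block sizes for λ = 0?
Block sizes for λ = 0: [3, 2]

Step 1 — from the characteristic polynomial, algebraic multiplicity of λ = 0 is 5. From dim ker(B − (0)·I) = 2, there are exactly 2 Jordan blocks for λ = 0.
Step 2 — from the minimal polynomial, the factor (x − 0)^3 tells us the largest block for λ = 0 has size 3.
Step 3 — with total size 5, 2 blocks, and largest block 3, the block sizes (in nonincreasing order) are [3, 2].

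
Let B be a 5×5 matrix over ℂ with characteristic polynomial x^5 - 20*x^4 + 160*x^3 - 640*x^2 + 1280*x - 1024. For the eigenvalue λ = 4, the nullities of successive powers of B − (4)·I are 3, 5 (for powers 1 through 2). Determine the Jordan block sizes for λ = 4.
Block sizes for λ = 4: [2, 2, 1]

From the dimensions of kernels of powers, the number of Jordan blocks of size at least j is d_j − d_{j−1} where d_j = dim ker(N^j) (with d_0 = 0). Computing the differences gives [3, 2].
The number of blocks of size exactly k is (#blocks of size ≥ k) − (#blocks of size ≥ k + 1), so the partition is: 1 block(s) of size 1, 2 block(s) of size 2.
In nonincreasing order the block sizes are [2, 2, 1].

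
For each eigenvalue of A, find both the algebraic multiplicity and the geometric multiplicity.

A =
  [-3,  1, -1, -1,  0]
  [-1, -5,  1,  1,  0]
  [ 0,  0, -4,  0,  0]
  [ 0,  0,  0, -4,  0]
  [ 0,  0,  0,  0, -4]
λ = -4: alg = 5, geom = 4

Step 1 — factor the characteristic polynomial to read off the algebraic multiplicities:
  χ_A(x) = (x + 4)^5

Step 2 — compute geometric multiplicities via the rank-nullity identity g(λ) = n − rank(A − λI):
  rank(A − (-4)·I) = 1, so dim ker(A − (-4)·I) = n − 1 = 4

Summary:
  λ = -4: algebraic multiplicity = 5, geometric multiplicity = 4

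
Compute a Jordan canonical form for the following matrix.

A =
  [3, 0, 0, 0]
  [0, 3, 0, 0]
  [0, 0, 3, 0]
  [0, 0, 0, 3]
J_1(3) ⊕ J_1(3) ⊕ J_1(3) ⊕ J_1(3)

The characteristic polynomial is
  det(x·I − A) = x^4 - 12*x^3 + 54*x^2 - 108*x + 81 = (x - 3)^4

Eigenvalues and multiplicities (the geometric multiplicity of λ is n − rank(A − λI), which equals the number of Jordan blocks for λ):
  λ = 3: algebraic multiplicity = 4, geometric multiplicity = 4

Determining the block sizes for each eigenvalue:
  λ = 3: gm = am = 4, so every block has size 1 → block sizes [1, 1, 1, 1]

Assembling the blocks gives a Jordan form
J =
  [3, 0, 0, 0]
  [0, 3, 0, 0]
  [0, 0, 3, 0]
  [0, 0, 0, 3]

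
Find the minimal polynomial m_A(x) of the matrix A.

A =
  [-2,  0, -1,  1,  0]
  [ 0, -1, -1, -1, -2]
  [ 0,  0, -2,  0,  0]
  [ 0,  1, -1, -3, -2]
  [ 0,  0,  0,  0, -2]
x^3 + 6*x^2 + 12*x + 8

The characteristic polynomial is χ_A(x) = (x + 2)^5, so the eigenvalues are known. The minimal polynomial is
  m_A(x) = Π_λ (x − λ)^{k_λ}
where k_λ is the size of the *largest* Jordan block for λ (equivalently, the smallest k with (A − λI)^k v = 0 for every generalised eigenvector v of λ).

  λ = -2: largest Jordan block has size 3, contributing (x + 2)^3

So m_A(x) = (x + 2)^3 = x^3 + 6*x^2 + 12*x + 8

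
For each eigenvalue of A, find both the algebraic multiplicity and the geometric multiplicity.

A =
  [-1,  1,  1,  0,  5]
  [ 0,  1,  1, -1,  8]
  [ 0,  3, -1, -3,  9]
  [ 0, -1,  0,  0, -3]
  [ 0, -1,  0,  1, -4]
λ = -1: alg = 5, geom = 3

Step 1 — factor the characteristic polynomial to read off the algebraic multiplicities:
  χ_A(x) = (x + 1)^5

Step 2 — compute geometric multiplicities via the rank-nullity identity g(λ) = n − rank(A − λI):
  rank(A − (-1)·I) = 2, so dim ker(A − (-1)·I) = n − 2 = 3

Summary:
  λ = -1: algebraic multiplicity = 5, geometric multiplicity = 3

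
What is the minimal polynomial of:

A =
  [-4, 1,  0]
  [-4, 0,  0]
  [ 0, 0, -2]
x^2 + 4*x + 4

The characteristic polynomial is χ_A(x) = (x + 2)^3, so the eigenvalues are known. The minimal polynomial is
  m_A(x) = Π_λ (x − λ)^{k_λ}
where k_λ is the size of the *largest* Jordan block for λ (equivalently, the smallest k with (A − λI)^k v = 0 for every generalised eigenvector v of λ).

  λ = -2: largest Jordan block has size 2, contributing (x + 2)^2

So m_A(x) = (x + 2)^2 = x^2 + 4*x + 4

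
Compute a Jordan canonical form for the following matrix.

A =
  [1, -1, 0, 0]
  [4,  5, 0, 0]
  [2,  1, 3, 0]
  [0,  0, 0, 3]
J_2(3) ⊕ J_1(3) ⊕ J_1(3)

The characteristic polynomial is
  det(x·I − A) = x^4 - 12*x^3 + 54*x^2 - 108*x + 81 = (x - 3)^4

Eigenvalues and multiplicities (the geometric multiplicity of λ is n − rank(A − λI), which equals the number of Jordan blocks for λ):
  λ = 3: algebraic multiplicity = 4, geometric multiplicity = 3

Determining the block sizes for each eigenvalue:
  λ = 3: 3 blocks summing to 4 forces exactly one block of size 2 and the rest size 1 → block sizes [2, 1, 1]

Assembling the blocks gives a Jordan form
J =
  [3, 1, 0, 0]
  [0, 3, 0, 0]
  [0, 0, 3, 0]
  [0, 0, 0, 3]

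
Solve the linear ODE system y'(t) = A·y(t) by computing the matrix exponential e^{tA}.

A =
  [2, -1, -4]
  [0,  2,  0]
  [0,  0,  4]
e^{tA} =
  [exp(2*t), -t*exp(2*t), -2*exp(4*t) + 2*exp(2*t)]
  [0, exp(2*t), 0]
  [0, 0, exp(4*t)]

Strategy: write A = P · J · P⁻¹ where J is a Jordan canonical form, so e^{tA} = P · e^{tJ} · P⁻¹, and e^{tJ} can be computed block-by-block.

A has Jordan form
J =
  [2, 1, 0]
  [0, 2, 0]
  [0, 0, 4]
(up to reordering of blocks).

Per-block formulas:
  For a 1×1 block at λ = 4: exp(t · [4]) = [e^(4t)].
  For a 2×2 Jordan block J_2(2): exp(t · J_2(2)) = e^(2t)·(I + t·N), where N is the 2×2 nilpotent shift.

After assembling e^{tJ} and conjugating by P, we get:

e^{tA} =
  [exp(2*t), -t*exp(2*t), -2*exp(4*t) + 2*exp(2*t)]
  [0, exp(2*t), 0]
  [0, 0, exp(4*t)]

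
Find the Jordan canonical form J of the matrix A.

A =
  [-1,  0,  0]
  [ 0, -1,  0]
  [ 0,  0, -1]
J_1(-1) ⊕ J_1(-1) ⊕ J_1(-1)

The characteristic polynomial is
  det(x·I − A) = x^3 + 3*x^2 + 3*x + 1 = (x + 1)^3

Eigenvalues and multiplicities (the geometric multiplicity of λ is n − rank(A − λI), which equals the number of Jordan blocks for λ):
  λ = -1: algebraic multiplicity = 3, geometric multiplicity = 3

Determining the block sizes for each eigenvalue:
  λ = -1: gm = am = 3, so every block has size 1 → block sizes [1, 1, 1]

Assembling the blocks gives a Jordan form
J =
  [-1,  0,  0]
  [ 0, -1,  0]
  [ 0,  0, -1]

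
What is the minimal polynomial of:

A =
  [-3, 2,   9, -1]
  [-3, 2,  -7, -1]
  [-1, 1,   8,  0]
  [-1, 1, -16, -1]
x^4 - 6*x^3 + x^2 + 24*x + 16

The characteristic polynomial is χ_A(x) = (x - 4)^2*(x + 1)^2, so the eigenvalues are known. The minimal polynomial is
  m_A(x) = Π_λ (x − λ)^{k_λ}
where k_λ is the size of the *largest* Jordan block for λ (equivalently, the smallest k with (A − λI)^k v = 0 for every generalised eigenvector v of λ).

  λ = -1: largest Jordan block has size 2, contributing (x + 1)^2
  λ = 4: largest Jordan block has size 2, contributing (x − 4)^2

So m_A(x) = (x - 4)^2*(x + 1)^2 = x^4 - 6*x^3 + x^2 + 24*x + 16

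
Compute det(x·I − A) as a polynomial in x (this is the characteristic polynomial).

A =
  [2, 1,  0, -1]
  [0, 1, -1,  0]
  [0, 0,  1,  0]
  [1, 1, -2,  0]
x^4 - 4*x^3 + 6*x^2 - 4*x + 1

Expanding det(x·I − A) (e.g. by cofactor expansion or by noting that A is similar to its Jordan form J, which has the same characteristic polynomial as A) gives
  χ_A(x) = x^4 - 4*x^3 + 6*x^2 - 4*x + 1
which factors as (x - 1)^4. The eigenvalues (with algebraic multiplicities) are λ = 1 with multiplicity 4.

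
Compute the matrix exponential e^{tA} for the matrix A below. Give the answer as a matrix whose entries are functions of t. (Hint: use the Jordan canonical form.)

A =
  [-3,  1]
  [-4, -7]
e^{tA} =
  [2*t*exp(-5*t) + exp(-5*t), t*exp(-5*t)]
  [-4*t*exp(-5*t), -2*t*exp(-5*t) + exp(-5*t)]

Strategy: write A = P · J · P⁻¹ where J is a Jordan canonical form, so e^{tA} = P · e^{tJ} · P⁻¹, and e^{tJ} can be computed block-by-block.

A has Jordan form
J =
  [-5,  1]
  [ 0, -5]
(up to reordering of blocks).

Per-block formulas:
  For a 2×2 Jordan block J_2(-5): exp(t · J_2(-5)) = e^(-5t)·(I + t·N), where N is the 2×2 nilpotent shift.

After assembling e^{tJ} and conjugating by P, we get:

e^{tA} =
  [2*t*exp(-5*t) + exp(-5*t), t*exp(-5*t)]
  [-4*t*exp(-5*t), -2*t*exp(-5*t) + exp(-5*t)]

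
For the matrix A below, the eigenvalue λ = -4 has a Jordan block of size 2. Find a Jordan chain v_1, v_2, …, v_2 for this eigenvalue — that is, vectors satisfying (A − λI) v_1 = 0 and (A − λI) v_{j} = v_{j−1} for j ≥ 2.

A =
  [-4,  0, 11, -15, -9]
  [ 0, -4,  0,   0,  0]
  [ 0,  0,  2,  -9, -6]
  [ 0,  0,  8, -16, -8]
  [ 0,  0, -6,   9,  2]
A Jordan chain for λ = -4 of length 2:
v_1 = (11, 0, 6, 8, -6)ᵀ
v_2 = (0, 0, 1, 0, 0)ᵀ

Let N = A − (-4)·I. We want v_2 with N^2 v_2 = 0 but N^1 v_2 ≠ 0; then v_{j-1} := N · v_j for j = 2, …, 2.

Pick v_2 = (0, 0, 1, 0, 0)ᵀ.
Then v_1 = N · v_2 = (11, 0, 6, 8, -6)ᵀ.

Sanity check: (A − (-4)·I) v_1 = (0, 0, 0, 0, 0)ᵀ = 0. ✓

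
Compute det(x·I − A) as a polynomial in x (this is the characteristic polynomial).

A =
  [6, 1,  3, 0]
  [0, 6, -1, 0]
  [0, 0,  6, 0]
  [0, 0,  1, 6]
x^4 - 24*x^3 + 216*x^2 - 864*x + 1296

Expanding det(x·I − A) (e.g. by cofactor expansion or by noting that A is similar to its Jordan form J, which has the same characteristic polynomial as A) gives
  χ_A(x) = x^4 - 24*x^3 + 216*x^2 - 864*x + 1296
which factors as (x - 6)^4. The eigenvalues (with algebraic multiplicities) are λ = 6 with multiplicity 4.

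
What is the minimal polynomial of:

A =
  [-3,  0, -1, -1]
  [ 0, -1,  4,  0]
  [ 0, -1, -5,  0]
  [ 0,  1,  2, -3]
x^2 + 6*x + 9

The characteristic polynomial is χ_A(x) = (x + 3)^4, so the eigenvalues are known. The minimal polynomial is
  m_A(x) = Π_λ (x − λ)^{k_λ}
where k_λ is the size of the *largest* Jordan block for λ (equivalently, the smallest k with (A − λI)^k v = 0 for every generalised eigenvector v of λ).

  λ = -3: largest Jordan block has size 2, contributing (x + 3)^2

So m_A(x) = (x + 3)^2 = x^2 + 6*x + 9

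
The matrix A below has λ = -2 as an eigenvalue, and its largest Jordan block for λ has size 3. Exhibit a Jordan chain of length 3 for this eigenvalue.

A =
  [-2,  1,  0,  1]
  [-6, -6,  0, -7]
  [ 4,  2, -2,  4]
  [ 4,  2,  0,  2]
A Jordan chain for λ = -2 of length 3:
v_1 = (-2, -4, 4, 4)ᵀ
v_2 = (0, -6, 4, 4)ᵀ
v_3 = (1, 0, 0, 0)ᵀ

Let N = A − (-2)·I. We want v_3 with N^3 v_3 = 0 but N^2 v_3 ≠ 0; then v_{j-1} := N · v_j for j = 3, …, 2.

Pick v_3 = (1, 0, 0, 0)ᵀ.
Then v_2 = N · v_3 = (0, -6, 4, 4)ᵀ.
Then v_1 = N · v_2 = (-2, -4, 4, 4)ᵀ.

Sanity check: (A − (-2)·I) v_1 = (0, 0, 0, 0)ᵀ = 0. ✓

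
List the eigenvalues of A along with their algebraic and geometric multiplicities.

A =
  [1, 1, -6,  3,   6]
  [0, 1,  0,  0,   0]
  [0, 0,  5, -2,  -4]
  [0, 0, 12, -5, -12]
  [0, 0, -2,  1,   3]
λ = 1: alg = 5, geom = 3

Step 1 — factor the characteristic polynomial to read off the algebraic multiplicities:
  χ_A(x) = (x - 1)^5

Step 2 — compute geometric multiplicities via the rank-nullity identity g(λ) = n − rank(A − λI):
  rank(A − (1)·I) = 2, so dim ker(A − (1)·I) = n − 2 = 3

Summary:
  λ = 1: algebraic multiplicity = 5, geometric multiplicity = 3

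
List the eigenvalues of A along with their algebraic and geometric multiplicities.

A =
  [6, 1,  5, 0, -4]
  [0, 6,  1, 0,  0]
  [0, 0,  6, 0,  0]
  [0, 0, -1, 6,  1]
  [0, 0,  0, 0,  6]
λ = 6: alg = 5, geom = 2

Step 1 — factor the characteristic polynomial to read off the algebraic multiplicities:
  χ_A(x) = (x - 6)^5

Step 2 — compute geometric multiplicities via the rank-nullity identity g(λ) = n − rank(A − λI):
  rank(A − (6)·I) = 3, so dim ker(A − (6)·I) = n − 3 = 2

Summary:
  λ = 6: algebraic multiplicity = 5, geometric multiplicity = 2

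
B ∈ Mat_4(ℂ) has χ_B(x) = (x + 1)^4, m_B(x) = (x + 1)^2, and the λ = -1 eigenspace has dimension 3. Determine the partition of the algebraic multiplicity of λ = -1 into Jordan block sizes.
Block sizes for λ = -1: [2, 1, 1]

Step 1 — from the characteristic polynomial, algebraic multiplicity of λ = -1 is 4. From dim ker(B − (-1)·I) = 3, there are exactly 3 Jordan blocks for λ = -1.
Step 2 — from the minimal polynomial, the factor (x + 1)^2 tells us the largest block for λ = -1 has size 2.
Step 3 — with total size 4, 3 blocks, and largest block 2, the block sizes (in nonincreasing order) are [2, 1, 1].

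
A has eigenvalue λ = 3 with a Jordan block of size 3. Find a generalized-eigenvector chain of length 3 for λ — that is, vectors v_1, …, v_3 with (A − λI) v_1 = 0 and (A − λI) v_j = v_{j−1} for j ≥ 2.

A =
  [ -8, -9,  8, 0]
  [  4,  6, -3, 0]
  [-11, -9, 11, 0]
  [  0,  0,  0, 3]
A Jordan chain for λ = 3 of length 3:
v_1 = (-3, 1, -3, 0)ᵀ
v_2 = (-11, 4, -11, 0)ᵀ
v_3 = (1, 0, 0, 0)ᵀ

Let N = A − (3)·I. We want v_3 with N^3 v_3 = 0 but N^2 v_3 ≠ 0; then v_{j-1} := N · v_j for j = 3, …, 2.

Pick v_3 = (1, 0, 0, 0)ᵀ.
Then v_2 = N · v_3 = (-11, 4, -11, 0)ᵀ.
Then v_1 = N · v_2 = (-3, 1, -3, 0)ᵀ.

Sanity check: (A − (3)·I) v_1 = (0, 0, 0, 0)ᵀ = 0. ✓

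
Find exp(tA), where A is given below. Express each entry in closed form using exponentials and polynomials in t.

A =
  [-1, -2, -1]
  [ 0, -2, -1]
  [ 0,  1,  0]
e^{tA} =
  [exp(-t), t^2*exp(-t)/2 - 2*t*exp(-t), t^2*exp(-t)/2 - t*exp(-t)]
  [0, -t*exp(-t) + exp(-t), -t*exp(-t)]
  [0, t*exp(-t), t*exp(-t) + exp(-t)]

Strategy: write A = P · J · P⁻¹ where J is a Jordan canonical form, so e^{tA} = P · e^{tJ} · P⁻¹, and e^{tJ} can be computed block-by-block.

A has Jordan form
J =
  [-1,  1,  0]
  [ 0, -1,  1]
  [ 0,  0, -1]
(up to reordering of blocks).

Per-block formulas:
  For a 3×3 Jordan block J_3(-1): exp(t · J_3(-1)) = e^(-1t)·(I + t·N + (t^2/2)·N^2), where N is the 3×3 nilpotent shift.

After assembling e^{tJ} and conjugating by P, we get:

e^{tA} =
  [exp(-t), t^2*exp(-t)/2 - 2*t*exp(-t), t^2*exp(-t)/2 - t*exp(-t)]
  [0, -t*exp(-t) + exp(-t), -t*exp(-t)]
  [0, t*exp(-t), t*exp(-t) + exp(-t)]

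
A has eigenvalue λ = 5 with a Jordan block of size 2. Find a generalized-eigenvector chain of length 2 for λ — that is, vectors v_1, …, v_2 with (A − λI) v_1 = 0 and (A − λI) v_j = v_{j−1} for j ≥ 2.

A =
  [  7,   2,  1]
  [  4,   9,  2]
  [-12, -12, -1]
A Jordan chain for λ = 5 of length 2:
v_1 = (2, 4, -12)ᵀ
v_2 = (1, 0, 0)ᵀ

Let N = A − (5)·I. We want v_2 with N^2 v_2 = 0 but N^1 v_2 ≠ 0; then v_{j-1} := N · v_j for j = 2, …, 2.

Pick v_2 = (1, 0, 0)ᵀ.
Then v_1 = N · v_2 = (2, 4, -12)ᵀ.

Sanity check: (A − (5)·I) v_1 = (0, 0, 0)ᵀ = 0. ✓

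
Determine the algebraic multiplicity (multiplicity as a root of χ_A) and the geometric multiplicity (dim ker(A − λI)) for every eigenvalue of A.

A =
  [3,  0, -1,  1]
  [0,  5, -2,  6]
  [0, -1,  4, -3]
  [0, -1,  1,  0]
λ = 3: alg = 4, geom = 2

Step 1 — factor the characteristic polynomial to read off the algebraic multiplicities:
  χ_A(x) = (x - 3)^4

Step 2 — compute geometric multiplicities via the rank-nullity identity g(λ) = n − rank(A − λI):
  rank(A − (3)·I) = 2, so dim ker(A − (3)·I) = n − 2 = 2

Summary:
  λ = 3: algebraic multiplicity = 4, geometric multiplicity = 2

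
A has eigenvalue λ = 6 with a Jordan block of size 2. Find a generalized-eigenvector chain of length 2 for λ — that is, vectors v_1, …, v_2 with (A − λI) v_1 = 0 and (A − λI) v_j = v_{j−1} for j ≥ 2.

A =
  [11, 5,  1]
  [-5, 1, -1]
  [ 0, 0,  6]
A Jordan chain for λ = 6 of length 2:
v_1 = (5, -5, 0)ᵀ
v_2 = (1, 0, 0)ᵀ

Let N = A − (6)·I. We want v_2 with N^2 v_2 = 0 but N^1 v_2 ≠ 0; then v_{j-1} := N · v_j for j = 2, …, 2.

Pick v_2 = (1, 0, 0)ᵀ.
Then v_1 = N · v_2 = (5, -5, 0)ᵀ.

Sanity check: (A − (6)·I) v_1 = (0, 0, 0)ᵀ = 0. ✓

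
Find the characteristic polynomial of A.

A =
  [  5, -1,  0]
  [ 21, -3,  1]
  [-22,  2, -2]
x^3

Expanding det(x·I − A) (e.g. by cofactor expansion or by noting that A is similar to its Jordan form J, which has the same characteristic polynomial as A) gives
  χ_A(x) = x^3
which factors as x^3. The eigenvalues (with algebraic multiplicities) are λ = 0 with multiplicity 3.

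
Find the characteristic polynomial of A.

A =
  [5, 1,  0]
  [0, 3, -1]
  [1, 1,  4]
x^3 - 12*x^2 + 48*x - 64

Expanding det(x·I − A) (e.g. by cofactor expansion or by noting that A is similar to its Jordan form J, which has the same characteristic polynomial as A) gives
  χ_A(x) = x^3 - 12*x^2 + 48*x - 64
which factors as (x - 4)^3. The eigenvalues (with algebraic multiplicities) are λ = 4 with multiplicity 3.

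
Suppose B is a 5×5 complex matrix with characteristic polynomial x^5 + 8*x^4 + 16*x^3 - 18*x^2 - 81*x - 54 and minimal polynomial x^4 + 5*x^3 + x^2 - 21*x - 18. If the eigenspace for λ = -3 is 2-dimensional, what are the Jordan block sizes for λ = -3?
Block sizes for λ = -3: [2, 1]

Step 1 — from the characteristic polynomial, algebraic multiplicity of λ = -3 is 3. From dim ker(B − (-3)·I) = 2, there are exactly 2 Jordan blocks for λ = -3.
Step 2 — from the minimal polynomial, the factor (x + 3)^2 tells us the largest block for λ = -3 has size 2.
Step 3 — with total size 3, 2 blocks, and largest block 2, the block sizes (in nonincreasing order) are [2, 1].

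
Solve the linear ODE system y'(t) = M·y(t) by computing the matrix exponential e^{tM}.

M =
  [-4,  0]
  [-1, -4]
e^{tM} =
  [exp(-4*t), 0]
  [-t*exp(-4*t), exp(-4*t)]

Strategy: write M = P · J · P⁻¹ where J is a Jordan canonical form, so e^{tM} = P · e^{tJ} · P⁻¹, and e^{tJ} can be computed block-by-block.

M has Jordan form
J =
  [-4,  1]
  [ 0, -4]
(up to reordering of blocks).

Per-block formulas:
  For a 2×2 Jordan block J_2(-4): exp(t · J_2(-4)) = e^(-4t)·(I + t·N), where N is the 2×2 nilpotent shift.

After assembling e^{tJ} and conjugating by P, we get:

e^{tM} =
  [exp(-4*t), 0]
  [-t*exp(-4*t), exp(-4*t)]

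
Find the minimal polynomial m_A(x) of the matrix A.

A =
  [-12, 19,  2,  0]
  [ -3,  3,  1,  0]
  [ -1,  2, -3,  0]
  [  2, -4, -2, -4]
x^3 + 12*x^2 + 48*x + 64

The characteristic polynomial is χ_A(x) = (x + 4)^4, so the eigenvalues are known. The minimal polynomial is
  m_A(x) = Π_λ (x − λ)^{k_λ}
where k_λ is the size of the *largest* Jordan block for λ (equivalently, the smallest k with (A − λI)^k v = 0 for every generalised eigenvector v of λ).

  λ = -4: largest Jordan block has size 3, contributing (x + 4)^3

So m_A(x) = (x + 4)^3 = x^3 + 12*x^2 + 48*x + 64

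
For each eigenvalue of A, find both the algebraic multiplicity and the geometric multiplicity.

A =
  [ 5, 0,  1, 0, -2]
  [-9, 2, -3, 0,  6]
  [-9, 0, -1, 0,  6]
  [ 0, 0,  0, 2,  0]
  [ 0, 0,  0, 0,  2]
λ = 2: alg = 5, geom = 4

Step 1 — factor the characteristic polynomial to read off the algebraic multiplicities:
  χ_A(x) = (x - 2)^5

Step 2 — compute geometric multiplicities via the rank-nullity identity g(λ) = n − rank(A − λI):
  rank(A − (2)·I) = 1, so dim ker(A − (2)·I) = n − 1 = 4

Summary:
  λ = 2: algebraic multiplicity = 5, geometric multiplicity = 4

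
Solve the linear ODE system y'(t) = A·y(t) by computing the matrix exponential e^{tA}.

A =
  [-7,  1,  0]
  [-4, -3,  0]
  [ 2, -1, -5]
e^{tA} =
  [-2*t*exp(-5*t) + exp(-5*t), t*exp(-5*t), 0]
  [-4*t*exp(-5*t), 2*t*exp(-5*t) + exp(-5*t), 0]
  [2*t*exp(-5*t), -t*exp(-5*t), exp(-5*t)]

Strategy: write A = P · J · P⁻¹ where J is a Jordan canonical form, so e^{tA} = P · e^{tJ} · P⁻¹, and e^{tJ} can be computed block-by-block.

A has Jordan form
J =
  [-5,  1,  0]
  [ 0, -5,  0]
  [ 0,  0, -5]
(up to reordering of blocks).

Per-block formulas:
  For a 2×2 Jordan block J_2(-5): exp(t · J_2(-5)) = e^(-5t)·(I + t·N), where N is the 2×2 nilpotent shift.
  For a 1×1 block at λ = -5: exp(t · [-5]) = [e^(-5t)].

After assembling e^{tJ} and conjugating by P, we get:

e^{tA} =
  [-2*t*exp(-5*t) + exp(-5*t), t*exp(-5*t), 0]
  [-4*t*exp(-5*t), 2*t*exp(-5*t) + exp(-5*t), 0]
  [2*t*exp(-5*t), -t*exp(-5*t), exp(-5*t)]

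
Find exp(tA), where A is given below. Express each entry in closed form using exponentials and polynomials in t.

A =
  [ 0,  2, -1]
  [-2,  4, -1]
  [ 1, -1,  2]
e^{tA} =
  [-t^2*exp(2*t)/2 - 2*t*exp(2*t) + exp(2*t), t^2*exp(2*t)/2 + 2*t*exp(2*t), -t*exp(2*t)]
  [-t^2*exp(2*t)/2 - 2*t*exp(2*t), t^2*exp(2*t)/2 + 2*t*exp(2*t) + exp(2*t), -t*exp(2*t)]
  [t*exp(2*t), -t*exp(2*t), exp(2*t)]

Strategy: write A = P · J · P⁻¹ where J is a Jordan canonical form, so e^{tA} = P · e^{tJ} · P⁻¹, and e^{tJ} can be computed block-by-block.

A has Jordan form
J =
  [2, 1, 0]
  [0, 2, 1]
  [0, 0, 2]
(up to reordering of blocks).

Per-block formulas:
  For a 3×3 Jordan block J_3(2): exp(t · J_3(2)) = e^(2t)·(I + t·N + (t^2/2)·N^2), where N is the 3×3 nilpotent shift.

After assembling e^{tJ} and conjugating by P, we get:

e^{tA} =
  [-t^2*exp(2*t)/2 - 2*t*exp(2*t) + exp(2*t), t^2*exp(2*t)/2 + 2*t*exp(2*t), -t*exp(2*t)]
  [-t^2*exp(2*t)/2 - 2*t*exp(2*t), t^2*exp(2*t)/2 + 2*t*exp(2*t) + exp(2*t), -t*exp(2*t)]
  [t*exp(2*t), -t*exp(2*t), exp(2*t)]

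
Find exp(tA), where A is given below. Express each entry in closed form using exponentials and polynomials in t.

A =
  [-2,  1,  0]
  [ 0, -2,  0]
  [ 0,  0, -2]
e^{tA} =
  [exp(-2*t), t*exp(-2*t), 0]
  [0, exp(-2*t), 0]
  [0, 0, exp(-2*t)]

Strategy: write A = P · J · P⁻¹ where J is a Jordan canonical form, so e^{tA} = P · e^{tJ} · P⁻¹, and e^{tJ} can be computed block-by-block.

A has Jordan form
J =
  [-2,  1,  0]
  [ 0, -2,  0]
  [ 0,  0, -2]
(up to reordering of blocks).

Per-block formulas:
  For a 1×1 block at λ = -2: exp(t · [-2]) = [e^(-2t)].
  For a 2×2 Jordan block J_2(-2): exp(t · J_2(-2)) = e^(-2t)·(I + t·N), where N is the 2×2 nilpotent shift.

After assembling e^{tJ} and conjugating by P, we get:

e^{tA} =
  [exp(-2*t), t*exp(-2*t), 0]
  [0, exp(-2*t), 0]
  [0, 0, exp(-2*t)]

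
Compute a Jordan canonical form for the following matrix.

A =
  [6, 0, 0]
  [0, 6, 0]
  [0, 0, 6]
J_1(6) ⊕ J_1(6) ⊕ J_1(6)

The characteristic polynomial is
  det(x·I − A) = x^3 - 18*x^2 + 108*x - 216 = (x - 6)^3

Eigenvalues and multiplicities (the geometric multiplicity of λ is n − rank(A − λI), which equals the number of Jordan blocks for λ):
  λ = 6: algebraic multiplicity = 3, geometric multiplicity = 3

Determining the block sizes for each eigenvalue:
  λ = 6: gm = am = 3, so every block has size 1 → block sizes [1, 1, 1]

Assembling the blocks gives a Jordan form
J =
  [6, 0, 0]
  [0, 6, 0]
  [0, 0, 6]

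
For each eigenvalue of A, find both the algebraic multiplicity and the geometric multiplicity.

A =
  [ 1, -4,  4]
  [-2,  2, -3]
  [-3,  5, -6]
λ = -1: alg = 3, geom = 1

Step 1 — factor the characteristic polynomial to read off the algebraic multiplicities:
  χ_A(x) = (x + 1)^3

Step 2 — compute geometric multiplicities via the rank-nullity identity g(λ) = n − rank(A − λI):
  rank(A − (-1)·I) = 2, so dim ker(A − (-1)·I) = n − 2 = 1

Summary:
  λ = -1: algebraic multiplicity = 3, geometric multiplicity = 1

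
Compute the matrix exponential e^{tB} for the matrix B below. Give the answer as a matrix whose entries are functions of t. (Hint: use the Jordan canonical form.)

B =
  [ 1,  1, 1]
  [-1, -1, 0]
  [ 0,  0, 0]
e^{tB} =
  [t + 1, t, t^2/2 + t]
  [-t, 1 - t, -t^2/2]
  [0, 0, 1]

Strategy: write B = P · J · P⁻¹ where J is a Jordan canonical form, so e^{tB} = P · e^{tJ} · P⁻¹, and e^{tJ} can be computed block-by-block.

B has Jordan form
J =
  [0, 1, 0]
  [0, 0, 1]
  [0, 0, 0]
(up to reordering of blocks).

Per-block formulas:
  For a 3×3 Jordan block J_3(0): exp(t · J_3(0)) = e^(0t)·(I + t·N + (t^2/2)·N^2), where N is the 3×3 nilpotent shift.

After assembling e^{tJ} and conjugating by P, we get:

e^{tB} =
  [t + 1, t, t^2/2 + t]
  [-t, 1 - t, -t^2/2]
  [0, 0, 1]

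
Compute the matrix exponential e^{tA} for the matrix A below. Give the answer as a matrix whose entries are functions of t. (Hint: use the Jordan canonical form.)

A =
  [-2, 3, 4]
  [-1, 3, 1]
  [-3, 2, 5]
e^{tA} =
  [t^2*exp(2*t)/2 - 4*t*exp(2*t) + exp(2*t), -t^2*exp(2*t)/2 + 3*t*exp(2*t), -t^2*exp(2*t)/2 + 4*t*exp(2*t)]
  [-t*exp(2*t), t*exp(2*t) + exp(2*t), t*exp(2*t)]
  [t^2*exp(2*t)/2 - 3*t*exp(2*t), -t^2*exp(2*t)/2 + 2*t*exp(2*t), -t^2*exp(2*t)/2 + 3*t*exp(2*t) + exp(2*t)]

Strategy: write A = P · J · P⁻¹ where J is a Jordan canonical form, so e^{tA} = P · e^{tJ} · P⁻¹, and e^{tJ} can be computed block-by-block.

A has Jordan form
J =
  [2, 1, 0]
  [0, 2, 1]
  [0, 0, 2]
(up to reordering of blocks).

Per-block formulas:
  For a 3×3 Jordan block J_3(2): exp(t · J_3(2)) = e^(2t)·(I + t·N + (t^2/2)·N^2), where N is the 3×3 nilpotent shift.

After assembling e^{tJ} and conjugating by P, we get:

e^{tA} =
  [t^2*exp(2*t)/2 - 4*t*exp(2*t) + exp(2*t), -t^2*exp(2*t)/2 + 3*t*exp(2*t), -t^2*exp(2*t)/2 + 4*t*exp(2*t)]
  [-t*exp(2*t), t*exp(2*t) + exp(2*t), t*exp(2*t)]
  [t^2*exp(2*t)/2 - 3*t*exp(2*t), -t^2*exp(2*t)/2 + 2*t*exp(2*t), -t^2*exp(2*t)/2 + 3*t*exp(2*t) + exp(2*t)]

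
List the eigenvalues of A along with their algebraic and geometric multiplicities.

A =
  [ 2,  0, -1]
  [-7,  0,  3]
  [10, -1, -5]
λ = -1: alg = 3, geom = 1

Step 1 — factor the characteristic polynomial to read off the algebraic multiplicities:
  χ_A(x) = (x + 1)^3

Step 2 — compute geometric multiplicities via the rank-nullity identity g(λ) = n − rank(A − λI):
  rank(A − (-1)·I) = 2, so dim ker(A − (-1)·I) = n − 2 = 1

Summary:
  λ = -1: algebraic multiplicity = 3, geometric multiplicity = 1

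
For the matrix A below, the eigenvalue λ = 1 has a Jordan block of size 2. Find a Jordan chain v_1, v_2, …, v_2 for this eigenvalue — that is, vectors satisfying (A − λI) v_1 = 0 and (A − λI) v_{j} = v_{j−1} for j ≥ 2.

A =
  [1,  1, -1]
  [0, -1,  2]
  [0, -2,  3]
A Jordan chain for λ = 1 of length 2:
v_1 = (1, -2, -2)ᵀ
v_2 = (0, 1, 0)ᵀ

Let N = A − (1)·I. We want v_2 with N^2 v_2 = 0 but N^1 v_2 ≠ 0; then v_{j-1} := N · v_j for j = 2, …, 2.

Pick v_2 = (0, 1, 0)ᵀ.
Then v_1 = N · v_2 = (1, -2, -2)ᵀ.

Sanity check: (A − (1)·I) v_1 = (0, 0, 0)ᵀ = 0. ✓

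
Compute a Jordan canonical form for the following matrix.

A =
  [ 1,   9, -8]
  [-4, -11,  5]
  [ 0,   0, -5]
J_3(-5)

The characteristic polynomial is
  det(x·I − A) = x^3 + 15*x^2 + 75*x + 125 = (x + 5)^3

Eigenvalues and multiplicities (the geometric multiplicity of λ is n − rank(A − λI), which equals the number of Jordan blocks for λ):
  λ = -5: algebraic multiplicity = 3, geometric multiplicity = 1

Determining the block sizes for each eigenvalue:
  λ = -5: one block (gm = 1), so the single block has size am = 3 → block sizes [3]

Assembling the blocks gives a Jordan form
J =
  [-5,  1,  0]
  [ 0, -5,  1]
  [ 0,  0, -5]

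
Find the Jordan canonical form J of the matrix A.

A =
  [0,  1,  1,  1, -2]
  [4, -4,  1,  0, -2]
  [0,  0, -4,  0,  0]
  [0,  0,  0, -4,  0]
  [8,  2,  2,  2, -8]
J_3(-4) ⊕ J_1(-4) ⊕ J_1(-4)

The characteristic polynomial is
  det(x·I − A) = x^5 + 20*x^4 + 160*x^3 + 640*x^2 + 1280*x + 1024 = (x + 4)^5

Eigenvalues and multiplicities (the geometric multiplicity of λ is n − rank(A − λI), which equals the number of Jordan blocks for λ):
  λ = -4: algebraic multiplicity = 5, geometric multiplicity = 3

Determining the block sizes for each eigenvalue:
  λ = -4: with am = 5 and gm = 3, the partition is not yet determined (e.g. several partitions of 5 into 3 parts exist). Let N = A − (-4)·I. Computing rank(N^1) = 2, rank(N^2) = 1, rank(N^3) = 0; the number of blocks of size ≥ j is rank(N^{j−1}) − rank(N^j), giving [3, 1, 1]. So we have 1 block(s) of size 3, 2 block(s) of size 1 → block sizes [3, 1, 1]

Assembling the blocks gives a Jordan form
J =
  [-4,  1,  0,  0,  0]
  [ 0, -4,  1,  0,  0]
  [ 0,  0, -4,  0,  0]
  [ 0,  0,  0, -4,  0]
  [ 0,  0,  0,  0, -4]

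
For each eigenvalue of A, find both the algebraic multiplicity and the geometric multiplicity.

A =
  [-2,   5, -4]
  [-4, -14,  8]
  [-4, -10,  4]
λ = -4: alg = 3, geom = 2

Step 1 — factor the characteristic polynomial to read off the algebraic multiplicities:
  χ_A(x) = (x + 4)^3

Step 2 — compute geometric multiplicities via the rank-nullity identity g(λ) = n − rank(A − λI):
  rank(A − (-4)·I) = 1, so dim ker(A − (-4)·I) = n − 1 = 2

Summary:
  λ = -4: algebraic multiplicity = 3, geometric multiplicity = 2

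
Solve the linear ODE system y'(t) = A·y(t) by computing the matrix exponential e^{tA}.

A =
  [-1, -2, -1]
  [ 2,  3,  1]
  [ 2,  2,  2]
e^{tA} =
  [-2*exp(2*t) + 3*exp(t), -2*exp(2*t) + 2*exp(t), -exp(2*t) + exp(t)]
  [2*exp(2*t) - 2*exp(t), 2*exp(2*t) - exp(t), exp(2*t) - exp(t)]
  [2*exp(2*t) - 2*exp(t), 2*exp(2*t) - 2*exp(t), exp(2*t)]

Strategy: write A = P · J · P⁻¹ where J is a Jordan canonical form, so e^{tA} = P · e^{tJ} · P⁻¹, and e^{tJ} can be computed block-by-block.

A has Jordan form
J =
  [1, 0, 0]
  [0, 1, 0]
  [0, 0, 2]
(up to reordering of blocks).

Per-block formulas:
  For a 1×1 block at λ = 2: exp(t · [2]) = [e^(2t)].
  For a 1×1 block at λ = 1: exp(t · [1]) = [e^(1t)].

After assembling e^{tJ} and conjugating by P, we get:

e^{tA} =
  [-2*exp(2*t) + 3*exp(t), -2*exp(2*t) + 2*exp(t), -exp(2*t) + exp(t)]
  [2*exp(2*t) - 2*exp(t), 2*exp(2*t) - exp(t), exp(2*t) - exp(t)]
  [2*exp(2*t) - 2*exp(t), 2*exp(2*t) - 2*exp(t), exp(2*t)]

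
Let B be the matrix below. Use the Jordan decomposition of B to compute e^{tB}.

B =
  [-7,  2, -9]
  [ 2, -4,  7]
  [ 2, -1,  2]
e^{tB} =
  [t^2*exp(-3*t) - 4*t*exp(-3*t) + exp(-3*t), -t^2*exp(-3*t)/2 + 2*t*exp(-3*t), 5*t^2*exp(-3*t)/2 - 9*t*exp(-3*t)]
  [2*t^2*exp(-3*t) + 2*t*exp(-3*t), -t^2*exp(-3*t) - t*exp(-3*t) + exp(-3*t), 5*t^2*exp(-3*t) + 7*t*exp(-3*t)]
  [2*t*exp(-3*t), -t*exp(-3*t), 5*t*exp(-3*t) + exp(-3*t)]

Strategy: write B = P · J · P⁻¹ where J is a Jordan canonical form, so e^{tB} = P · e^{tJ} · P⁻¹, and e^{tJ} can be computed block-by-block.

B has Jordan form
J =
  [-3,  1,  0]
  [ 0, -3,  1]
  [ 0,  0, -3]
(up to reordering of blocks).

Per-block formulas:
  For a 3×3 Jordan block J_3(-3): exp(t · J_3(-3)) = e^(-3t)·(I + t·N + (t^2/2)·N^2), where N is the 3×3 nilpotent shift.

After assembling e^{tJ} and conjugating by P, we get:

e^{tB} =
  [t^2*exp(-3*t) - 4*t*exp(-3*t) + exp(-3*t), -t^2*exp(-3*t)/2 + 2*t*exp(-3*t), 5*t^2*exp(-3*t)/2 - 9*t*exp(-3*t)]
  [2*t^2*exp(-3*t) + 2*t*exp(-3*t), -t^2*exp(-3*t) - t*exp(-3*t) + exp(-3*t), 5*t^2*exp(-3*t) + 7*t*exp(-3*t)]
  [2*t*exp(-3*t), -t*exp(-3*t), 5*t*exp(-3*t) + exp(-3*t)]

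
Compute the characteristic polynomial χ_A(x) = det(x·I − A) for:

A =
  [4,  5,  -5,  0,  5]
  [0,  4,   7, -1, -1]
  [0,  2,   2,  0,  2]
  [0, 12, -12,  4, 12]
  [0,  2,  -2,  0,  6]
x^5 - 20*x^4 + 160*x^3 - 640*x^2 + 1280*x - 1024

Expanding det(x·I − A) (e.g. by cofactor expansion or by noting that A is similar to its Jordan form J, which has the same characteristic polynomial as A) gives
  χ_A(x) = x^5 - 20*x^4 + 160*x^3 - 640*x^2 + 1280*x - 1024
which factors as (x - 4)^5. The eigenvalues (with algebraic multiplicities) are λ = 4 with multiplicity 5.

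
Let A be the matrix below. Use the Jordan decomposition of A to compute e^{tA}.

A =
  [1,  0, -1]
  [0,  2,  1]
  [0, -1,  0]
e^{tA} =
  [exp(t), t^2*exp(t)/2, t^2*exp(t)/2 - t*exp(t)]
  [0, t*exp(t) + exp(t), t*exp(t)]
  [0, -t*exp(t), -t*exp(t) + exp(t)]

Strategy: write A = P · J · P⁻¹ where J is a Jordan canonical form, so e^{tA} = P · e^{tJ} · P⁻¹, and e^{tJ} can be computed block-by-block.

A has Jordan form
J =
  [1, 1, 0]
  [0, 1, 1]
  [0, 0, 1]
(up to reordering of blocks).

Per-block formulas:
  For a 3×3 Jordan block J_3(1): exp(t · J_3(1)) = e^(1t)·(I + t·N + (t^2/2)·N^2), where N is the 3×3 nilpotent shift.

After assembling e^{tJ} and conjugating by P, we get:

e^{tA} =
  [exp(t), t^2*exp(t)/2, t^2*exp(t)/2 - t*exp(t)]
  [0, t*exp(t) + exp(t), t*exp(t)]
  [0, -t*exp(t), -t*exp(t) + exp(t)]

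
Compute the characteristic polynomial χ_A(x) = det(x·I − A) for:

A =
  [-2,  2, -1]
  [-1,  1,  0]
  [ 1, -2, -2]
x^3 + 3*x^2 + 3*x + 1

Expanding det(x·I − A) (e.g. by cofactor expansion or by noting that A is similar to its Jordan form J, which has the same characteristic polynomial as A) gives
  χ_A(x) = x^3 + 3*x^2 + 3*x + 1
which factors as (x + 1)^3. The eigenvalues (with algebraic multiplicities) are λ = -1 with multiplicity 3.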